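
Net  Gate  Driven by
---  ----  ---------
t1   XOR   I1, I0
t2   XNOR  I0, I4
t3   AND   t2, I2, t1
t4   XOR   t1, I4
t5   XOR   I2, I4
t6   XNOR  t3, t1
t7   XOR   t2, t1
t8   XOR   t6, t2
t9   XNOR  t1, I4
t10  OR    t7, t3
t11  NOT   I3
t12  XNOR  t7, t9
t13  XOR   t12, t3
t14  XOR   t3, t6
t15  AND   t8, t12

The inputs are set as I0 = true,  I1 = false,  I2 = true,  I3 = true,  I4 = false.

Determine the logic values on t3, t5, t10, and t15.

t1 = I1 XOR I0 = false XOR true = true
t2 = I0 XNOR I4 = true XNOR false = false
t3 = t2 AND I2 AND t1 = false AND true AND true = false
t5 = I2 XOR I4 = true XOR false = true
t6 = t3 XNOR t1 = false XNOR true = false
t7 = t2 XOR t1 = false XOR true = true
t8 = t6 XOR t2 = false XOR false = false
t9 = t1 XNOR I4 = true XNOR false = false
t10 = t7 OR t3 = true OR false = true
t12 = t7 XNOR t9 = true XNOR false = false
t15 = t8 AND t12 = false AND false = false

t3 = false, t5 = true, t10 = true, t15 = false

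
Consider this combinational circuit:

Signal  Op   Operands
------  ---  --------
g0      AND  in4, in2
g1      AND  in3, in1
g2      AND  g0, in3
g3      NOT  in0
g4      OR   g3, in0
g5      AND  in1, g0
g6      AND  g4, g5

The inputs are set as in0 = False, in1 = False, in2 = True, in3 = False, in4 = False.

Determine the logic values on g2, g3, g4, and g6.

g2 = False, g3 = True, g4 = True, g6 = False

g0 = in4 AND in2 = False AND True = False
g2 = g0 AND in3 = False AND False = False
g3 = NOT in0 = NOT False = True
g4 = g3 OR in0 = True OR False = True
g5 = in1 AND g0 = False AND False = False
g6 = g4 AND g5 = True AND False = False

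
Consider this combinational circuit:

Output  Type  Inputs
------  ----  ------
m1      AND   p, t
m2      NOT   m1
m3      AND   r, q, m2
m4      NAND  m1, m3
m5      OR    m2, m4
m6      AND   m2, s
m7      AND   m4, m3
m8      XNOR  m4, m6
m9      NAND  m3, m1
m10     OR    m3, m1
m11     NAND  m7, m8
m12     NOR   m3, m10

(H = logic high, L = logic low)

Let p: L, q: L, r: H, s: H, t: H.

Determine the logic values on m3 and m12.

m1 = p AND t = L AND H = L
m2 = NOT m1 = NOT L = H
m3 = r AND q AND m2 = H AND L AND H = L
m10 = m3 OR m1 = L OR L = L
m12 = m3 NOR m10 = L NOR L = H

m3 = L; m12 = H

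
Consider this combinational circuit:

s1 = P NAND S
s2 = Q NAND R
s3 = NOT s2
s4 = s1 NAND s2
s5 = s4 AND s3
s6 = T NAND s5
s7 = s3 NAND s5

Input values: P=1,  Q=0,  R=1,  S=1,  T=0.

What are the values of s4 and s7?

s4 = 1, s7 = 1

s1 = P NAND S = 1 NAND 1 = 0
s2 = Q NAND R = 0 NAND 1 = 1
s3 = NOT s2 = NOT 1 = 0
s4 = s1 NAND s2 = 0 NAND 1 = 1
s5 = s4 AND s3 = 1 AND 0 = 0
s7 = s3 NAND s5 = 0 NAND 0 = 1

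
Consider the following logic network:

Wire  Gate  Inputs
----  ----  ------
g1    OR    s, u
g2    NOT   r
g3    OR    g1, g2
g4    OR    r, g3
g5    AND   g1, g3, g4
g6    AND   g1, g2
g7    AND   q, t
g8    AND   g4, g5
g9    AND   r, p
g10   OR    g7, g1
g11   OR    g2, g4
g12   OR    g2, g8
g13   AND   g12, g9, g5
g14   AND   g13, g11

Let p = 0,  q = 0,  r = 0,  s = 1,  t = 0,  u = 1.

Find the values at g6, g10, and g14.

g1 = s OR u = 1 OR 1 = 1
g2 = NOT r = NOT 0 = 1
g3 = g1 OR g2 = 1 OR 1 = 1
g4 = r OR g3 = 0 OR 1 = 1
g5 = g1 AND g3 AND g4 = 1 AND 1 AND 1 = 1
g6 = g1 AND g2 = 1 AND 1 = 1
g7 = q AND t = 0 AND 0 = 0
g8 = g4 AND g5 = 1 AND 1 = 1
g9 = r AND p = 0 AND 0 = 0
g10 = g7 OR g1 = 0 OR 1 = 1
g11 = g2 OR g4 = 1 OR 1 = 1
g12 = g2 OR g8 = 1 OR 1 = 1
g13 = g12 AND g9 AND g5 = 1 AND 0 AND 1 = 0
g14 = g13 AND g11 = 0 AND 1 = 0

g6 = 1  g10 = 1  g14 = 0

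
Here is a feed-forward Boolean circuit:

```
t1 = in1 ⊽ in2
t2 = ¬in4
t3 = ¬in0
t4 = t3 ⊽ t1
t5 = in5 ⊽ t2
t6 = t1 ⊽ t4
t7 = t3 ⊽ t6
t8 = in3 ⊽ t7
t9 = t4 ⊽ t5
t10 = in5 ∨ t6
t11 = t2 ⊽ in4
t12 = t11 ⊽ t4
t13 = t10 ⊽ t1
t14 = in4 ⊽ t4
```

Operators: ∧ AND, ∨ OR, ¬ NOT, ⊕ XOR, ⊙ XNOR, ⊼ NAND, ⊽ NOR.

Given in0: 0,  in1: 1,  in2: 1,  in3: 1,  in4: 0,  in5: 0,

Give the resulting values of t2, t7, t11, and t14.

t2 = 1, t7 = 0, t11 = 0, t14 = 1

t1 = in1 NOR in2 = 1 NOR 1 = 0
t2 = NOT in4 = NOT 0 = 1
t3 = NOT in0 = NOT 0 = 1
t4 = t3 NOR t1 = 1 NOR 0 = 0
t6 = t1 NOR t4 = 0 NOR 0 = 1
t7 = t3 NOR t6 = 1 NOR 1 = 0
t11 = t2 NOR in4 = 1 NOR 0 = 0
t14 = in4 NOR t4 = 0 NOR 0 = 1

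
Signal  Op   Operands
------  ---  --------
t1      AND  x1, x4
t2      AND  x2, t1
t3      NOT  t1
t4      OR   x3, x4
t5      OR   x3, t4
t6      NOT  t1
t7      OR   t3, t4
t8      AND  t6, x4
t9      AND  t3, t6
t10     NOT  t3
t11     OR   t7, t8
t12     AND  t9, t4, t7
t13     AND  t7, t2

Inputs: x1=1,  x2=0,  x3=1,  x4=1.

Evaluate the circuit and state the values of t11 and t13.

t1 = x1 AND x4 = 1 AND 1 = 1
t2 = x2 AND t1 = 0 AND 1 = 0
t3 = NOT t1 = NOT 1 = 0
t4 = x3 OR x4 = 1 OR 1 = 1
t6 = NOT t1 = NOT 1 = 0
t7 = t3 OR t4 = 0 OR 1 = 1
t8 = t6 AND x4 = 0 AND 1 = 0
t11 = t7 OR t8 = 1 OR 0 = 1
t13 = t7 AND t2 = 1 AND 0 = 0

t11 = 1, t13 = 0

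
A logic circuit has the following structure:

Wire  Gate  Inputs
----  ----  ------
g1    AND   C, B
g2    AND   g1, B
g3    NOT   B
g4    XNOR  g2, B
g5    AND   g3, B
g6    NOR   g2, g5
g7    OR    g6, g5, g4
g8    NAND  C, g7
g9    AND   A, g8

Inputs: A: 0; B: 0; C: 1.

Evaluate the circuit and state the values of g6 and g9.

g1 = C AND B = 1 AND 0 = 0
g2 = g1 AND B = 0 AND 0 = 0
g3 = NOT B = NOT 0 = 1
g4 = g2 XNOR B = 0 XNOR 0 = 1
g5 = g3 AND B = 1 AND 0 = 0
g6 = g2 NOR g5 = 0 NOR 0 = 1
g7 = g6 OR g5 OR g4 = 1 OR 0 OR 1 = 1
g8 = C NAND g7 = 1 NAND 1 = 0
g9 = A AND g8 = 0 AND 0 = 0

g6 = 1  g9 = 0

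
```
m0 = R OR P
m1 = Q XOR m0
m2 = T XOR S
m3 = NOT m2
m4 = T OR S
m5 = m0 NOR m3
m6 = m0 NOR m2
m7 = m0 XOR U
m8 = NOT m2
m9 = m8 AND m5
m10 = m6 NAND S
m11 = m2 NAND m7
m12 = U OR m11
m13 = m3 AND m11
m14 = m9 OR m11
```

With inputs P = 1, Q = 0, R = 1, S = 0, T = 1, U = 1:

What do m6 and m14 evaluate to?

m0 = R OR P = 1 OR 1 = 1
m2 = T XOR S = 1 XOR 0 = 1
m3 = NOT m2 = NOT 1 = 0
m5 = m0 NOR m3 = 1 NOR 0 = 0
m6 = m0 NOR m2 = 1 NOR 1 = 0
m7 = m0 XOR U = 1 XOR 1 = 0
m8 = NOT m2 = NOT 1 = 0
m9 = m8 AND m5 = 0 AND 0 = 0
m11 = m2 NAND m7 = 1 NAND 0 = 1
m14 = m9 OR m11 = 0 OR 1 = 1

m6 = 0, m14 = 1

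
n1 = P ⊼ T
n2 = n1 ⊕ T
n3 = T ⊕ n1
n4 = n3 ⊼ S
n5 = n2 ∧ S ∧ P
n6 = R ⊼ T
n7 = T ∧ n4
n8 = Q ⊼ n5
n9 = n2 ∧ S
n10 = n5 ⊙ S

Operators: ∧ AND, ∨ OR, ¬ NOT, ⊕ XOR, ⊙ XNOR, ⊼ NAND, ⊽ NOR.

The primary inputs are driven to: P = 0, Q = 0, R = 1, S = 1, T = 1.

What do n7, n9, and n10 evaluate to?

n1 = P NAND T = 0 NAND 1 = 1
n2 = n1 XOR T = 1 XOR 1 = 0
n3 = T XOR n1 = 1 XOR 1 = 0
n4 = n3 NAND S = 0 NAND 1 = 1
n5 = n2 AND S AND P = 0 AND 1 AND 0 = 0
n7 = T AND n4 = 1 AND 1 = 1
n9 = n2 AND S = 0 AND 1 = 0
n10 = n5 XNOR S = 0 XNOR 1 = 0

n7 = 1, n9 = 0, n10 = 0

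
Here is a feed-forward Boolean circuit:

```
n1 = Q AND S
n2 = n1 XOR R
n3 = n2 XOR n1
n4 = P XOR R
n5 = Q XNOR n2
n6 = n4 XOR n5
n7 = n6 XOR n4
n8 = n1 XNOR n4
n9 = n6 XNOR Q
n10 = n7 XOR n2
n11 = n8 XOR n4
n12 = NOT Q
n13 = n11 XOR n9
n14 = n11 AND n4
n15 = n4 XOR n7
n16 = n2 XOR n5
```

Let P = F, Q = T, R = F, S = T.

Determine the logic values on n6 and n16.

n6 = T, n16 = F

n1 = Q AND S = T AND T = T
n2 = n1 XOR R = T XOR F = T
n4 = P XOR R = F XOR F = F
n5 = Q XNOR n2 = T XNOR T = T
n6 = n4 XOR n5 = F XOR T = T
n16 = n2 XOR n5 = T XOR T = F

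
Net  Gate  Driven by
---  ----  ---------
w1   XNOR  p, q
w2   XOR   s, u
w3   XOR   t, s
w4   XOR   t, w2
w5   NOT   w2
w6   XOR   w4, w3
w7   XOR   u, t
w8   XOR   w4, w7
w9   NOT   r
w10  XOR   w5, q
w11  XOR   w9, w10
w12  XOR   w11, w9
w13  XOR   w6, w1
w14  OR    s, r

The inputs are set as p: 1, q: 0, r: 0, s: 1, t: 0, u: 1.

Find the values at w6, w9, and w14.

w2 = s XOR u = 1 XOR 1 = 0
w3 = t XOR s = 0 XOR 1 = 1
w4 = t XOR w2 = 0 XOR 0 = 0
w6 = w4 XOR w3 = 0 XOR 1 = 1
w9 = NOT r = NOT 0 = 1
w14 = s OR r = 1 OR 0 = 1

w6 = 1, w9 = 1, w14 = 1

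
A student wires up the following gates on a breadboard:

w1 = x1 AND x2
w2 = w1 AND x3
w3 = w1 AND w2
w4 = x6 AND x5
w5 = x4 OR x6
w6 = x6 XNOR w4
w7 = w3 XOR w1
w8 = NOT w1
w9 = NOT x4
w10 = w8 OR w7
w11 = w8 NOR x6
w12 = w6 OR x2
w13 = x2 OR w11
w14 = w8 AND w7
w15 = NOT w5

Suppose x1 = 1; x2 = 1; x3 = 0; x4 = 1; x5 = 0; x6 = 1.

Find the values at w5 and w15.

w5 = x4 OR x6 = 1 OR 1 = 1
w15 = NOT w5 = NOT 1 = 0

w5 = 1, w15 = 0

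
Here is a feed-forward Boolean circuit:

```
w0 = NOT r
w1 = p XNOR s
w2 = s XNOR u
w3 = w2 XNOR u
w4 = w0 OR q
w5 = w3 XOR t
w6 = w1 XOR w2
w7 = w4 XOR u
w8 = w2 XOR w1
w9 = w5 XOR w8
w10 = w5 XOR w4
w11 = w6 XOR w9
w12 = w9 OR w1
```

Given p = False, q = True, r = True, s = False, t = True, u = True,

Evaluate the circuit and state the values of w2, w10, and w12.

w0 = NOT r = NOT True = False
w1 = p XNOR s = False XNOR False = True
w2 = s XNOR u = False XNOR True = False
w3 = w2 XNOR u = False XNOR True = False
w4 = w0 OR q = False OR True = True
w5 = w3 XOR t = False XOR True = True
w8 = w2 XOR w1 = False XOR True = True
w9 = w5 XOR w8 = True XOR True = False
w10 = w5 XOR w4 = True XOR True = False
w12 = w9 OR w1 = False OR True = True

w2 = False, w10 = False, w12 = True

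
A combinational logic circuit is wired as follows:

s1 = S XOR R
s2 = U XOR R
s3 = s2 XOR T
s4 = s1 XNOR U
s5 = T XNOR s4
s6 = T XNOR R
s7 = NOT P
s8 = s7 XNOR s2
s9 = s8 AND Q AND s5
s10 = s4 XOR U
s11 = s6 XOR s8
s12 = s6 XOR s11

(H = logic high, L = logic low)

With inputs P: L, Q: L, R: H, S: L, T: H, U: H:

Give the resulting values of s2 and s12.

s2 = L, s12 = L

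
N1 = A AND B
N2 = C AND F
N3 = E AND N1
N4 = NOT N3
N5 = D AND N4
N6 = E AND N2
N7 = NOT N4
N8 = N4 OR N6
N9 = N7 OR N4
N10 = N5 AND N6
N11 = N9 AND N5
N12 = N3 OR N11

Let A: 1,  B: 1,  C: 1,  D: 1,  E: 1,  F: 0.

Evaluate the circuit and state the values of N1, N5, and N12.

N1 = A AND B = 1 AND 1 = 1
N3 = E AND N1 = 1 AND 1 = 1
N4 = NOT N3 = NOT 1 = 0
N5 = D AND N4 = 1 AND 0 = 0
N7 = NOT N4 = NOT 0 = 1
N9 = N7 OR N4 = 1 OR 0 = 1
N11 = N9 AND N5 = 1 AND 0 = 0
N12 = N3 OR N11 = 1 OR 0 = 1

N1 = 1; N5 = 0; N12 = 1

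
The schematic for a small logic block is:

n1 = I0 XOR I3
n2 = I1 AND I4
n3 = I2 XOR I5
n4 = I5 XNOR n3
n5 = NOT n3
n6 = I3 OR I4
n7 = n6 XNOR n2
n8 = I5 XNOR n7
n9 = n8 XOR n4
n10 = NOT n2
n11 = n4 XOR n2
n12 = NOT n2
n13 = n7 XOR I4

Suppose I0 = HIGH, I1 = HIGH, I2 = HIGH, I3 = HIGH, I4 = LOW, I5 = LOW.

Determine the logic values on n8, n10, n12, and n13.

n2 = I1 AND I4 = HIGH AND LOW = LOW
n6 = I3 OR I4 = HIGH OR LOW = HIGH
n7 = n6 XNOR n2 = HIGH XNOR LOW = LOW
n8 = I5 XNOR n7 = LOW XNOR LOW = HIGH
n10 = NOT n2 = NOT LOW = HIGH
n12 = NOT n2 = NOT LOW = HIGH
n13 = n7 XOR I4 = LOW XOR LOW = LOW

n8 = HIGH  n10 = HIGH  n12 = HIGH  n13 = LOW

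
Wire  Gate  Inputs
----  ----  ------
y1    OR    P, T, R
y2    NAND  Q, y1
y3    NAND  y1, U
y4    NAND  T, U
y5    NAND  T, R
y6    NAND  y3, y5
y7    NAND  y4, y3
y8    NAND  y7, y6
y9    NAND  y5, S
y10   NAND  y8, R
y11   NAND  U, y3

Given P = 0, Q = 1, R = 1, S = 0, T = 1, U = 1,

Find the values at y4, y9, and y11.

y1 = P OR T OR R = 0 OR 1 OR 1 = 1
y3 = y1 NAND U = 1 NAND 1 = 0
y4 = T NAND U = 1 NAND 1 = 0
y5 = T NAND R = 1 NAND 1 = 0
y9 = y5 NAND S = 0 NAND 0 = 1
y11 = U NAND y3 = 1 NAND 0 = 1

y4 = 0, y9 = 1, y11 = 1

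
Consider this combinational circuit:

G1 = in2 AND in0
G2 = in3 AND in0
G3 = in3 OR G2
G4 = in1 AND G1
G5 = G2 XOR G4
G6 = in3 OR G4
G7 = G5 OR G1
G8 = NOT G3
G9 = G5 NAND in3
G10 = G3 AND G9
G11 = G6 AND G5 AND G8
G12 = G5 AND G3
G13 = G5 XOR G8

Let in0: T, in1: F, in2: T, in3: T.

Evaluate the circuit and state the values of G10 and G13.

G10 = F  G13 = T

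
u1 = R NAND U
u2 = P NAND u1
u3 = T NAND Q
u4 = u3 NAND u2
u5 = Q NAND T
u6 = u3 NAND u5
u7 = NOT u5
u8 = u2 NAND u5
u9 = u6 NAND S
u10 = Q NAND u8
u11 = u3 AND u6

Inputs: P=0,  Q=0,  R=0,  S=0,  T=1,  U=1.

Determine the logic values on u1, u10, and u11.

u1 = 1  u10 = 1  u11 = 0

u1 = R NAND U = 0 NAND 1 = 1
u2 = P NAND u1 = 0 NAND 1 = 1
u3 = T NAND Q = 1 NAND 0 = 1
u5 = Q NAND T = 0 NAND 1 = 1
u6 = u3 NAND u5 = 1 NAND 1 = 0
u8 = u2 NAND u5 = 1 NAND 1 = 0
u10 = Q NAND u8 = 0 NAND 0 = 1
u11 = u3 AND u6 = 1 AND 0 = 0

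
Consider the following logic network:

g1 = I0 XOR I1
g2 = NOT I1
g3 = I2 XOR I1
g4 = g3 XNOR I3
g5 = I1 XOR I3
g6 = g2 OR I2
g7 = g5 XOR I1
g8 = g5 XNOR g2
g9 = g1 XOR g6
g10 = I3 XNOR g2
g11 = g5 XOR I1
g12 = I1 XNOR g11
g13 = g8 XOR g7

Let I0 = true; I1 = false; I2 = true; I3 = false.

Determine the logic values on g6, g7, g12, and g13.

g2 = NOT I1 = NOT false = true
g5 = I1 XOR I3 = false XOR false = false
g6 = g2 OR I2 = true OR true = true
g7 = g5 XOR I1 = false XOR false = false
g8 = g5 XNOR g2 = false XNOR true = false
g11 = g5 XOR I1 = false XOR false = false
g12 = I1 XNOR g11 = false XNOR false = true
g13 = g8 XOR g7 = false XOR false = false

g6 = true, g7 = false, g12 = true, g13 = false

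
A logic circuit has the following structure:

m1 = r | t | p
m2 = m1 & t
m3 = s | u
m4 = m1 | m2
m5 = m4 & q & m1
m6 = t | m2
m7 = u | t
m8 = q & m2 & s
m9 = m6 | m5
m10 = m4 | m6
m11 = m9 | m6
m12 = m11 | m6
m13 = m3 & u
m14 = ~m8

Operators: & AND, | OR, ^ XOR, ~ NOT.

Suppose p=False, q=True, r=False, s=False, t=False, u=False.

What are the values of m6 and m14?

m6 = False  m14 = True

m1 = r OR t OR p = False OR False OR False = False
m2 = m1 AND t = False AND False = False
m6 = t OR m2 = False OR False = False
m8 = q AND m2 AND s = True AND False AND False = False
m14 = NOT m8 = NOT False = True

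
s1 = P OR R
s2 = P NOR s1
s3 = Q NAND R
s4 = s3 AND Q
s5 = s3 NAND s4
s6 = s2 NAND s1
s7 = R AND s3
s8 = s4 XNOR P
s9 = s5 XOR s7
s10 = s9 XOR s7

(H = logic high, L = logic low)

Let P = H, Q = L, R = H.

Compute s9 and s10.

s3 = Q NAND R = L NAND H = H
s4 = s3 AND Q = H AND L = L
s5 = s3 NAND s4 = H NAND L = H
s7 = R AND s3 = H AND H = H
s9 = s5 XOR s7 = H XOR H = L
s10 = s9 XOR s7 = L XOR H = H

s9 = L, s10 = H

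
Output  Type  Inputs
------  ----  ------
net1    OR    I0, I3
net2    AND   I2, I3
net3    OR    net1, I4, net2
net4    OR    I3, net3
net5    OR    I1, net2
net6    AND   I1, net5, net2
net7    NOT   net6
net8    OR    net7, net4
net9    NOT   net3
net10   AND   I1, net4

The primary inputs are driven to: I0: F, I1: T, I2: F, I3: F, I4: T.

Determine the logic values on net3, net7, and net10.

net3 = T, net7 = T, net10 = T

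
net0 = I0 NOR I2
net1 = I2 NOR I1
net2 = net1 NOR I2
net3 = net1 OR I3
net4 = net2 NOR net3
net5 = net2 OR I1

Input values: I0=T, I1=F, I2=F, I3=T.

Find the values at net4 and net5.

net4 = F; net5 = F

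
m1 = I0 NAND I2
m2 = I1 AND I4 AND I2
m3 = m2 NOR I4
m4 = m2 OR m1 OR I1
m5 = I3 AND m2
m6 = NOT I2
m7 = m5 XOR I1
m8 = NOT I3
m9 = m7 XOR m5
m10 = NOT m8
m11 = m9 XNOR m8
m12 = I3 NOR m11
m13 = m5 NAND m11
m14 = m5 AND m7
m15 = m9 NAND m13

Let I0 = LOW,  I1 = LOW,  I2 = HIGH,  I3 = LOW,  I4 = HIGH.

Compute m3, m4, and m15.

m1 = I0 NAND I2 = LOW NAND HIGH = HIGH
m2 = I1 AND I4 AND I2 = LOW AND HIGH AND HIGH = LOW
m3 = m2 NOR I4 = LOW NOR HIGH = LOW
m4 = m2 OR m1 OR I1 = LOW OR HIGH OR LOW = HIGH
m5 = I3 AND m2 = LOW AND LOW = LOW
m7 = m5 XOR I1 = LOW XOR LOW = LOW
m8 = NOT I3 = NOT LOW = HIGH
m9 = m7 XOR m5 = LOW XOR LOW = LOW
m11 = m9 XNOR m8 = LOW XNOR HIGH = LOW
m13 = m5 NAND m11 = LOW NAND LOW = HIGH
m15 = m9 NAND m13 = LOW NAND HIGH = HIGH

m3 = LOW; m4 = HIGH; m15 = HIGH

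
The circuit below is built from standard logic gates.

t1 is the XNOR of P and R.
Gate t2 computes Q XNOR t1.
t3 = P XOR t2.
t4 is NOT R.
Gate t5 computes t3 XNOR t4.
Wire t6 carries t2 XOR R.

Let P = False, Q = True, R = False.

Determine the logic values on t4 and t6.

t1 = P XNOR R = False XNOR False = True
t2 = Q XNOR t1 = True XNOR True = True
t4 = NOT R = NOT False = True
t6 = t2 XOR R = True XOR False = True

t4 = True, t6 = True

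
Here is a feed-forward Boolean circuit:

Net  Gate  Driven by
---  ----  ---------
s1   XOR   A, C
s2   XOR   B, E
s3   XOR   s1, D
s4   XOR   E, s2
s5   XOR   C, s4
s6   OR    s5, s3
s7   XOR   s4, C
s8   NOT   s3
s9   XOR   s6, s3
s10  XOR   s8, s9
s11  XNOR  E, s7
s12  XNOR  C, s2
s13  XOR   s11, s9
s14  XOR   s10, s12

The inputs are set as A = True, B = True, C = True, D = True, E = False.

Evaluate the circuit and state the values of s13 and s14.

s1 = A XOR C = True XOR True = False
s2 = B XOR E = True XOR False = True
s3 = s1 XOR D = False XOR True = True
s4 = E XOR s2 = False XOR True = True
s5 = C XOR s4 = True XOR True = False
s6 = s5 OR s3 = False OR True = True
s7 = s4 XOR C = True XOR True = False
s8 = NOT s3 = NOT True = False
s9 = s6 XOR s3 = True XOR True = False
s10 = s8 XOR s9 = False XOR False = False
s11 = E XNOR s7 = False XNOR False = True
s12 = C XNOR s2 = True XNOR True = True
s13 = s11 XOR s9 = True XOR False = True
s14 = s10 XOR s12 = False XOR True = True

s13 = True; s14 = True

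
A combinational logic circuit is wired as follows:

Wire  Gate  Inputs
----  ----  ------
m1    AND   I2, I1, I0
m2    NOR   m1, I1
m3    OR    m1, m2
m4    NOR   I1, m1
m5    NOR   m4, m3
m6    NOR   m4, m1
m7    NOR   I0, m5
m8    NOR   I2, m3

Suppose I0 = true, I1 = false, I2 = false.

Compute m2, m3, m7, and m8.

m2 = true  m3 = true  m7 = false  m8 = false

m1 = I2 AND I1 AND I0 = false AND false AND true = false
m2 = m1 NOR I1 = false NOR false = true
m3 = m1 OR m2 = false OR true = true
m4 = I1 NOR m1 = false NOR false = true
m5 = m4 NOR m3 = true NOR true = false
m7 = I0 NOR m5 = true NOR false = false
m8 = I2 NOR m3 = false NOR true = false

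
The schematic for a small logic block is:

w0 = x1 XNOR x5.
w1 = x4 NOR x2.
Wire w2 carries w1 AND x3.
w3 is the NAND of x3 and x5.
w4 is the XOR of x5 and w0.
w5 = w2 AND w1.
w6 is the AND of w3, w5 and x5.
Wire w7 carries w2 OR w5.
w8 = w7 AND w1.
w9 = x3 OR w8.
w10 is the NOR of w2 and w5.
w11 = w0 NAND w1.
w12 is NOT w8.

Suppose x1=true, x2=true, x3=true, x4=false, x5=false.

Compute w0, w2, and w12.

w0 = x1 XNOR x5 = true XNOR false = false
w1 = x4 NOR x2 = false NOR true = false
w2 = w1 AND x3 = false AND true = false
w5 = w2 AND w1 = false AND false = false
w7 = w2 OR w5 = false OR false = false
w8 = w7 AND w1 = false AND false = false
w12 = NOT w8 = NOT false = true

w0 = false; w2 = false; w12 = true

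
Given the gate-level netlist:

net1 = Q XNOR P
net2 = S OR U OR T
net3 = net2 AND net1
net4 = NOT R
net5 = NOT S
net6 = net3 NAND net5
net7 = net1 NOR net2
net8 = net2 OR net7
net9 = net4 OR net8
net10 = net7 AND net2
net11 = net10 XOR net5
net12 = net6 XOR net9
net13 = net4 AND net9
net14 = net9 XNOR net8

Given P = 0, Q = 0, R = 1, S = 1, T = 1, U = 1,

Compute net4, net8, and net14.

net4 = 0, net8 = 1, net14 = 1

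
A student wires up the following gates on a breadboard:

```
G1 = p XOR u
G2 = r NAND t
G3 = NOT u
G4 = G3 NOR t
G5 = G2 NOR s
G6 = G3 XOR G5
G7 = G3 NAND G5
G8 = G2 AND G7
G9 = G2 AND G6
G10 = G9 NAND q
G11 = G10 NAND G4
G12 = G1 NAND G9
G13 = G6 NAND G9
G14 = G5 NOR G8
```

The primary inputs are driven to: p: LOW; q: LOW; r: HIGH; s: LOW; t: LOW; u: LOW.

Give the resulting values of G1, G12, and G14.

G1 = p XOR u = LOW XOR LOW = LOW
G2 = r NAND t = HIGH NAND LOW = HIGH
G3 = NOT u = NOT LOW = HIGH
G5 = G2 NOR s = HIGH NOR LOW = LOW
G6 = G3 XOR G5 = HIGH XOR LOW = HIGH
G7 = G3 NAND G5 = HIGH NAND LOW = HIGH
G8 = G2 AND G7 = HIGH AND HIGH = HIGH
G9 = G2 AND G6 = HIGH AND HIGH = HIGH
G12 = G1 NAND G9 = LOW NAND HIGH = HIGH
G14 = G5 NOR G8 = LOW NOR HIGH = LOW

G1 = LOW, G12 = HIGH, G14 = LOW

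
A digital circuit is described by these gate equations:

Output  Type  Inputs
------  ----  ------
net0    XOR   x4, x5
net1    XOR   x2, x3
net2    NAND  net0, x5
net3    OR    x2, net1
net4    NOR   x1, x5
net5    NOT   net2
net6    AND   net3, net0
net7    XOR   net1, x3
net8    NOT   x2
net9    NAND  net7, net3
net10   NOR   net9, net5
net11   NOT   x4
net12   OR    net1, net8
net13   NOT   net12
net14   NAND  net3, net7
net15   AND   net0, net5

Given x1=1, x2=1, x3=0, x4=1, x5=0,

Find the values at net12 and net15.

net12 = 1, net15 = 0

net0 = x4 XOR x5 = 1 XOR 0 = 1
net1 = x2 XOR x3 = 1 XOR 0 = 1
net2 = net0 NAND x5 = 1 NAND 0 = 1
net5 = NOT net2 = NOT 1 = 0
net8 = NOT x2 = NOT 1 = 0
net12 = net1 OR net8 = 1 OR 0 = 1
net15 = net0 AND net5 = 1 AND 0 = 0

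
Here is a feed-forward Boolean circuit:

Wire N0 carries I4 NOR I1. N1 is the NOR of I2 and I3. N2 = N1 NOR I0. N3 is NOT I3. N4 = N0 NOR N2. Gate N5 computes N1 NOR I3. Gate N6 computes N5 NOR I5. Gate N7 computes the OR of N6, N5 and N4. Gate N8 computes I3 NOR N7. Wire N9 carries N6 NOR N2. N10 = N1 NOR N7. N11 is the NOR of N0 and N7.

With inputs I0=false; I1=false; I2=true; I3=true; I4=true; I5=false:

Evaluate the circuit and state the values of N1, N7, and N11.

N0 = I4 NOR I1 = true NOR false = false
N1 = I2 NOR I3 = true NOR true = false
N2 = N1 NOR I0 = false NOR false = true
N4 = N0 NOR N2 = false NOR true = false
N5 = N1 NOR I3 = false NOR true = false
N6 = N5 NOR I5 = false NOR false = true
N7 = N6 OR N5 OR N4 = true OR false OR false = true
N11 = N0 NOR N7 = false NOR true = false

N1 = false  N7 = true  N11 = false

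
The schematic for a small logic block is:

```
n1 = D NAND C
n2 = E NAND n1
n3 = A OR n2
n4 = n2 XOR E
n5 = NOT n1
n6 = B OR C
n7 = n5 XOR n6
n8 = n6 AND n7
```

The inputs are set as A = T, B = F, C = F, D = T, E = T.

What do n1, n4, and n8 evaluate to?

n1 = T  n4 = T  n8 = F

n1 = D NAND C = T NAND F = T
n2 = E NAND n1 = T NAND T = F
n4 = n2 XOR E = F XOR T = T
n5 = NOT n1 = NOT T = F
n6 = B OR C = F OR F = F
n7 = n5 XOR n6 = F XOR F = F
n8 = n6 AND n7 = F AND F = F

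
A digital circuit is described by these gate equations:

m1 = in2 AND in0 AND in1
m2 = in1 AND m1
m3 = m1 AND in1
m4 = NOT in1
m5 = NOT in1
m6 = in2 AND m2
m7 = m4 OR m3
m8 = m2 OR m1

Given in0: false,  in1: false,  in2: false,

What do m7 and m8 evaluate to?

m1 = in2 AND in0 AND in1 = false AND false AND false = false
m2 = in1 AND m1 = false AND false = false
m3 = m1 AND in1 = false AND false = false
m4 = NOT in1 = NOT false = true
m7 = m4 OR m3 = true OR false = true
m8 = m2 OR m1 = false OR false = false

m7 = true, m8 = false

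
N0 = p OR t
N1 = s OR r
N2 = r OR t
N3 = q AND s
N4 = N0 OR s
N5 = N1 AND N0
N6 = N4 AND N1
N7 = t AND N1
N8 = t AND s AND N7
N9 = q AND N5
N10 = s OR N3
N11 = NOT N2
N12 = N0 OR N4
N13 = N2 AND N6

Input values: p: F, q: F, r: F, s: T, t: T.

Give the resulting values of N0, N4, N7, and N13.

N0 = T, N4 = T, N7 = T, N13 = T

N0 = p OR t = F OR T = T
N1 = s OR r = T OR F = T
N2 = r OR t = F OR T = T
N4 = N0 OR s = T OR T = T
N6 = N4 AND N1 = T AND T = T
N7 = t AND N1 = T AND T = T
N13 = N2 AND N6 = T AND T = T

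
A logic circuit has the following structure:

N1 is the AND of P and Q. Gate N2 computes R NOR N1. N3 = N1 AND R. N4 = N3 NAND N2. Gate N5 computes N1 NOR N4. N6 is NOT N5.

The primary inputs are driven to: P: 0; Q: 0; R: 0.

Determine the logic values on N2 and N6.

N1 = P AND Q = 0 AND 0 = 0
N2 = R NOR N1 = 0 NOR 0 = 1
N3 = N1 AND R = 0 AND 0 = 0
N4 = N3 NAND N2 = 0 NAND 1 = 1
N5 = N1 NOR N4 = 0 NOR 1 = 0
N6 = NOT N5 = NOT 0 = 1

N2 = 1, N6 = 1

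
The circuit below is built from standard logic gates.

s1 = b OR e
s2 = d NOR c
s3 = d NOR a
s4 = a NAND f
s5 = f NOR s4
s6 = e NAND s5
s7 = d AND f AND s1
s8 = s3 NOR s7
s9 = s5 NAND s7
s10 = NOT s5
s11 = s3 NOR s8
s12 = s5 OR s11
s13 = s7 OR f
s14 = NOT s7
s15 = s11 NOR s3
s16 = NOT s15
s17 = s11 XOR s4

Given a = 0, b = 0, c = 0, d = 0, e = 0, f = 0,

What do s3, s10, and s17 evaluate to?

s3 = 1  s10 = 1  s17 = 1

s1 = b OR e = 0 OR 0 = 0
s3 = d NOR a = 0 NOR 0 = 1
s4 = a NAND f = 0 NAND 0 = 1
s5 = f NOR s4 = 0 NOR 1 = 0
s7 = d AND f AND s1 = 0 AND 0 AND 0 = 0
s8 = s3 NOR s7 = 1 NOR 0 = 0
s10 = NOT s5 = NOT 0 = 1
s11 = s3 NOR s8 = 1 NOR 0 = 0
s17 = s11 XOR s4 = 0 XOR 1 = 1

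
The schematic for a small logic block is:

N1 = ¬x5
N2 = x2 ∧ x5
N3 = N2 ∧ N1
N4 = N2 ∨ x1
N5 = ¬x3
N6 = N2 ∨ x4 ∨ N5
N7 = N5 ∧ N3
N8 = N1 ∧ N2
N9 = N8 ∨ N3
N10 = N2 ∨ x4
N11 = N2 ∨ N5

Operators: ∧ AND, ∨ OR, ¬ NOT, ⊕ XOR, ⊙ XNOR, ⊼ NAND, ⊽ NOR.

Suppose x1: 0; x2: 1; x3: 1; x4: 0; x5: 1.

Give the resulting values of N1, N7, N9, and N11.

N1 = 0; N7 = 0; N9 = 0; N11 = 1

N1 = NOT x5 = NOT 1 = 0
N2 = x2 AND x5 = 1 AND 1 = 1
N3 = N2 AND N1 = 1 AND 0 = 0
N5 = NOT x3 = NOT 1 = 0
N7 = N5 AND N3 = 0 AND 0 = 0
N8 = N1 AND N2 = 0 AND 1 = 0
N9 = N8 OR N3 = 0 OR 0 = 0
N11 = N2 OR N5 = 1 OR 0 = 1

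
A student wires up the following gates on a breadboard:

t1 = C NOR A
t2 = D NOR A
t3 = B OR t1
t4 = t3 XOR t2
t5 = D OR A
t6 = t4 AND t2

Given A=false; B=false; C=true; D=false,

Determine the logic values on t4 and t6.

t4 = true; t6 = true

t1 = C NOR A = true NOR false = false
t2 = D NOR A = false NOR false = true
t3 = B OR t1 = false OR false = false
t4 = t3 XOR t2 = false XOR true = true
t6 = t4 AND t2 = true AND true = true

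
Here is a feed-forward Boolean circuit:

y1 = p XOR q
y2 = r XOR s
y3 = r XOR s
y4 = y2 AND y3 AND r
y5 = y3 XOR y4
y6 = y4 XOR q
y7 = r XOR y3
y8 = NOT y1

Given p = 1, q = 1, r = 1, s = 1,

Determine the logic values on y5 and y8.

y1 = p XOR q = 1 XOR 1 = 0
y2 = r XOR s = 1 XOR 1 = 0
y3 = r XOR s = 1 XOR 1 = 0
y4 = y2 AND y3 AND r = 0 AND 0 AND 1 = 0
y5 = y3 XOR y4 = 0 XOR 0 = 0
y8 = NOT y1 = NOT 0 = 1

y5 = 0; y8 = 1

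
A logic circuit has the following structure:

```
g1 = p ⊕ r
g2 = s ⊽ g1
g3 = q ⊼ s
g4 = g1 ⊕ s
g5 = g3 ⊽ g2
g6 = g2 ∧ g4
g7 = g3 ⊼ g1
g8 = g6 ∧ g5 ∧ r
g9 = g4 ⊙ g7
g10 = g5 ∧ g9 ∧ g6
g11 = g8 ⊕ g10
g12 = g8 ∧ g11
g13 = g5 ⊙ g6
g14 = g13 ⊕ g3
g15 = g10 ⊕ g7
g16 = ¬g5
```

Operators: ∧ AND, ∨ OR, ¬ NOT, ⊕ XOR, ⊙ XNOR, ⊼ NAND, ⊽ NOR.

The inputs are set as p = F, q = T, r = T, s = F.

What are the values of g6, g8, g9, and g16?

g6 = F, g8 = F, g9 = F, g16 = T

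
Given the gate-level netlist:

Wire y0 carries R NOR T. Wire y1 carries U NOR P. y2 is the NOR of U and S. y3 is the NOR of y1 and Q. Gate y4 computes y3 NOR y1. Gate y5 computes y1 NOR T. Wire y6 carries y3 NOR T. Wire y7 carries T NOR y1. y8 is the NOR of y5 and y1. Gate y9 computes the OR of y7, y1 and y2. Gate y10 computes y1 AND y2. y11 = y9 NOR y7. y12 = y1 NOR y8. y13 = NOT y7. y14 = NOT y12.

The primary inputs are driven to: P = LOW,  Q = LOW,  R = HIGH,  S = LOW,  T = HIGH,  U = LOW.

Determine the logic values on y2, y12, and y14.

y1 = U NOR P = LOW NOR LOW = HIGH
y2 = U NOR S = LOW NOR LOW = HIGH
y5 = y1 NOR T = HIGH NOR HIGH = LOW
y8 = y5 NOR y1 = LOW NOR HIGH = LOW
y12 = y1 NOR y8 = HIGH NOR LOW = LOW
y14 = NOT y12 = NOT LOW = HIGH

y2 = HIGH  y12 = LOW  y14 = HIGH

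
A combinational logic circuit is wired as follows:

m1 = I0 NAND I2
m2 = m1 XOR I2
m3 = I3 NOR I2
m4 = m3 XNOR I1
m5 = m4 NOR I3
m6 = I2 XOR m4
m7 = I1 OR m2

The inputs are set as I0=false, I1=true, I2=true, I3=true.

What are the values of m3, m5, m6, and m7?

m3 = false  m5 = false  m6 = true  m7 = true

m1 = I0 NAND I2 = false NAND true = true
m2 = m1 XOR I2 = true XOR true = false
m3 = I3 NOR I2 = true NOR true = false
m4 = m3 XNOR I1 = false XNOR true = false
m5 = m4 NOR I3 = false NOR true = false
m6 = I2 XOR m4 = true XOR false = true
m7 = I1 OR m2 = true OR false = true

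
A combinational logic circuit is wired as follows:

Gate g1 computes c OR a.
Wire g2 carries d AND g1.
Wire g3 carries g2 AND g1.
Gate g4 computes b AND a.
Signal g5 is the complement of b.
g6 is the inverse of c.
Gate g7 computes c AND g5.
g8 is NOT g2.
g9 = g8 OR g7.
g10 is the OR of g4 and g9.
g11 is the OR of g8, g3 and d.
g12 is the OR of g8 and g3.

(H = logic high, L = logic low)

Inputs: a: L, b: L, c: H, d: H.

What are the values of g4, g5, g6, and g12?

g1 = c OR a = H OR L = H
g2 = d AND g1 = H AND H = H
g3 = g2 AND g1 = H AND H = H
g4 = b AND a = L AND L = L
g5 = NOT b = NOT L = H
g6 = NOT c = NOT H = L
g8 = NOT g2 = NOT H = L
g12 = g8 OR g3 = L OR H = H

g4 = L; g5 = H; g6 = L; g12 = H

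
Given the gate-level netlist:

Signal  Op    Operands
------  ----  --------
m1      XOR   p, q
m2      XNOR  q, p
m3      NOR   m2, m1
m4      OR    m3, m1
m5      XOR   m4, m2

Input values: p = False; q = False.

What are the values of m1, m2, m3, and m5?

m1 = False  m2 = True  m3 = False  m5 = True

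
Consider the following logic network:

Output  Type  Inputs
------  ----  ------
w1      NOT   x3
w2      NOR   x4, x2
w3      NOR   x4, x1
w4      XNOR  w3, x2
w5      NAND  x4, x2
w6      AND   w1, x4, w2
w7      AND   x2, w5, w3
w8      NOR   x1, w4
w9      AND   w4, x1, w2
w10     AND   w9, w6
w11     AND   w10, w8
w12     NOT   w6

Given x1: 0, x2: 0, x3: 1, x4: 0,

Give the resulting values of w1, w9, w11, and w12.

w1 = NOT x3 = NOT 1 = 0
w2 = x4 NOR x2 = 0 NOR 0 = 1
w3 = x4 NOR x1 = 0 NOR 0 = 1
w4 = w3 XNOR x2 = 1 XNOR 0 = 0
w6 = w1 AND x4 AND w2 = 0 AND 0 AND 1 = 0
w8 = x1 NOR w4 = 0 NOR 0 = 1
w9 = w4 AND x1 AND w2 = 0 AND 0 AND 1 = 0
w10 = w9 AND w6 = 0 AND 0 = 0
w11 = w10 AND w8 = 0 AND 1 = 0
w12 = NOT w6 = NOT 0 = 1

w1 = 0, w9 = 0, w11 = 0, w12 = 1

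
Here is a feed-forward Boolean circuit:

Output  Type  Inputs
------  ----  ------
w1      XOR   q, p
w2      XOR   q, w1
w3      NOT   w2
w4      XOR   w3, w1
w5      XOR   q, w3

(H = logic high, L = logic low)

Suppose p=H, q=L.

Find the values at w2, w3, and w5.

w2 = H  w3 = L  w5 = L

w1 = q XOR p = L XOR H = H
w2 = q XOR w1 = L XOR H = H
w3 = NOT w2 = NOT H = L
w5 = q XOR w3 = L XOR L = L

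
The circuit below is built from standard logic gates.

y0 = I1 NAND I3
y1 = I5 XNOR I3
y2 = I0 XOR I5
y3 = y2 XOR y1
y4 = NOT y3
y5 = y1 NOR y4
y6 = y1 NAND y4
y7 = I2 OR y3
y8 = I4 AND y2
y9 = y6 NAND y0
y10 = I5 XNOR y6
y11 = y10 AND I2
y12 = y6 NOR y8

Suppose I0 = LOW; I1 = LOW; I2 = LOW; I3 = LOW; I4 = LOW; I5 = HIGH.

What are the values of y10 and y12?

y1 = I5 XNOR I3 = HIGH XNOR LOW = LOW
y2 = I0 XOR I5 = LOW XOR HIGH = HIGH
y3 = y2 XOR y1 = HIGH XOR LOW = HIGH
y4 = NOT y3 = NOT HIGH = LOW
y6 = y1 NAND y4 = LOW NAND LOW = HIGH
y8 = I4 AND y2 = LOW AND HIGH = LOW
y10 = I5 XNOR y6 = HIGH XNOR HIGH = HIGH
y12 = y6 NOR y8 = HIGH NOR LOW = LOW

y10 = HIGH, y12 = LOW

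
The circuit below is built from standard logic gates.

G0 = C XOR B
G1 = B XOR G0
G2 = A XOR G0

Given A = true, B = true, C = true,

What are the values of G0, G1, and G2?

G0 = C XOR B = true XOR true = false
G1 = B XOR G0 = true XOR false = true
G2 = A XOR G0 = true XOR false = true

G0 = false, G1 = true, G2 = true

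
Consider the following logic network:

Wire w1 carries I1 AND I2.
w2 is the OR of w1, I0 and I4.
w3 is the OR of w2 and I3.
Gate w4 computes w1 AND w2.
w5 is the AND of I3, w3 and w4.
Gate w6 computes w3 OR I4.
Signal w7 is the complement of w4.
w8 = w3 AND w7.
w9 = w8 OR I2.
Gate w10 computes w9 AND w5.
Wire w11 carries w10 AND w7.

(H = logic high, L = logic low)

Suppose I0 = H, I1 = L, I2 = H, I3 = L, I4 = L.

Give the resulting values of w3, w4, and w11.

w3 = H; w4 = L; w11 = L

w1 = I1 AND I2 = L AND H = L
w2 = w1 OR I0 OR I4 = L OR H OR L = H
w3 = w2 OR I3 = H OR L = H
w4 = w1 AND w2 = L AND H = L
w5 = I3 AND w3 AND w4 = L AND H AND L = L
w7 = NOT w4 = NOT L = H
w8 = w3 AND w7 = H AND H = H
w9 = w8 OR I2 = H OR H = H
w10 = w9 AND w5 = H AND L = L
w11 = w10 AND w7 = L AND H = L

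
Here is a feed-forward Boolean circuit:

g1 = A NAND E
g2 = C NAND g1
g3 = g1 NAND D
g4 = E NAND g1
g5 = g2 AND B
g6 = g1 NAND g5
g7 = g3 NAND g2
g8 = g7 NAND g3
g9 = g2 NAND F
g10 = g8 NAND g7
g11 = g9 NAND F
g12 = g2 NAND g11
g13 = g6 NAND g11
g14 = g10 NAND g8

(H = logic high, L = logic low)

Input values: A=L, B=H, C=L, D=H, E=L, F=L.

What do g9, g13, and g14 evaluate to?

g9 = H, g13 = H, g14 = H

g1 = A NAND E = L NAND L = H
g2 = C NAND g1 = L NAND H = H
g3 = g1 NAND D = H NAND H = L
g5 = g2 AND B = H AND H = H
g6 = g1 NAND g5 = H NAND H = L
g7 = g3 NAND g2 = L NAND H = H
g8 = g7 NAND g3 = H NAND L = H
g9 = g2 NAND F = H NAND L = H
g10 = g8 NAND g7 = H NAND H = L
g11 = g9 NAND F = H NAND L = H
g13 = g6 NAND g11 = L NAND H = H
g14 = g10 NAND g8 = L NAND H = H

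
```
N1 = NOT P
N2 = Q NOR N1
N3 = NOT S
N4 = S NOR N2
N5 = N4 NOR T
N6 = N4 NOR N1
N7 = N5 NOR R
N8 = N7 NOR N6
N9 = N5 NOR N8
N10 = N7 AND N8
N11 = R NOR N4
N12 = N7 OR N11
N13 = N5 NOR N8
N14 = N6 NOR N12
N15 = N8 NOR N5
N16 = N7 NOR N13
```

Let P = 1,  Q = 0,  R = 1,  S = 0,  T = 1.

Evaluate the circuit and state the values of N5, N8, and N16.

N5 = 0, N8 = 0, N16 = 0

N1 = NOT P = NOT 1 = 0
N2 = Q NOR N1 = 0 NOR 0 = 1
N4 = S NOR N2 = 0 NOR 1 = 0
N5 = N4 NOR T = 0 NOR 1 = 0
N6 = N4 NOR N1 = 0 NOR 0 = 1
N7 = N5 NOR R = 0 NOR 1 = 0
N8 = N7 NOR N6 = 0 NOR 1 = 0
N13 = N5 NOR N8 = 0 NOR 0 = 1
N16 = N7 NOR N13 = 0 NOR 1 = 0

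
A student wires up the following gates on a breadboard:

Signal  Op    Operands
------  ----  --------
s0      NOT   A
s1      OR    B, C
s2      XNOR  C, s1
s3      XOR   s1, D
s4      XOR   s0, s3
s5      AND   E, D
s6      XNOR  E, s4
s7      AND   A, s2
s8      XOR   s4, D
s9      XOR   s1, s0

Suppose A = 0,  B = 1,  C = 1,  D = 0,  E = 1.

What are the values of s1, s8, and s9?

s0 = NOT A = NOT 0 = 1
s1 = B OR C = 1 OR 1 = 1
s3 = s1 XOR D = 1 XOR 0 = 1
s4 = s0 XOR s3 = 1 XOR 1 = 0
s8 = s4 XOR D = 0 XOR 0 = 0
s9 = s1 XOR s0 = 1 XOR 1 = 0

s1 = 1; s8 = 0; s9 = 0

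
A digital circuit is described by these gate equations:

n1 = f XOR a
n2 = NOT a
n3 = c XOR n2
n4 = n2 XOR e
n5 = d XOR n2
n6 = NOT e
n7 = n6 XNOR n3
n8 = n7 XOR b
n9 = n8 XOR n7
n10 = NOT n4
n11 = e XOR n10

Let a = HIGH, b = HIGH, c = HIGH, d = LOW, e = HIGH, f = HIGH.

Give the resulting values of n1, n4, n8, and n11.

n1 = f XOR a = HIGH XOR HIGH = LOW
n2 = NOT a = NOT HIGH = LOW
n3 = c XOR n2 = HIGH XOR LOW = HIGH
n4 = n2 XOR e = LOW XOR HIGH = HIGH
n6 = NOT e = NOT HIGH = LOW
n7 = n6 XNOR n3 = LOW XNOR HIGH = LOW
n8 = n7 XOR b = LOW XOR HIGH = HIGH
n10 = NOT n4 = NOT HIGH = LOW
n11 = e XOR n10 = HIGH XOR LOW = HIGH

n1 = LOW  n4 = HIGH  n8 = HIGH  n11 = HIGH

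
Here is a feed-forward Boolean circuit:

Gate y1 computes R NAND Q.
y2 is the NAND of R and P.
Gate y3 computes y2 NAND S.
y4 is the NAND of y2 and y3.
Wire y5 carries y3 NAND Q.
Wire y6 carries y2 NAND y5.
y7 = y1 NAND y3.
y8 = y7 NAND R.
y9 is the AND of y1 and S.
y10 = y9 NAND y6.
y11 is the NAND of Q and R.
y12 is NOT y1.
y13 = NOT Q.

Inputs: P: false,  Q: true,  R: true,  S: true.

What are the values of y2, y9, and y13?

y1 = R NAND Q = true NAND true = false
y2 = R NAND P = true NAND false = true
y9 = y1 AND S = false AND true = false
y13 = NOT Q = NOT true = false

y2 = true; y9 = false; y13 = false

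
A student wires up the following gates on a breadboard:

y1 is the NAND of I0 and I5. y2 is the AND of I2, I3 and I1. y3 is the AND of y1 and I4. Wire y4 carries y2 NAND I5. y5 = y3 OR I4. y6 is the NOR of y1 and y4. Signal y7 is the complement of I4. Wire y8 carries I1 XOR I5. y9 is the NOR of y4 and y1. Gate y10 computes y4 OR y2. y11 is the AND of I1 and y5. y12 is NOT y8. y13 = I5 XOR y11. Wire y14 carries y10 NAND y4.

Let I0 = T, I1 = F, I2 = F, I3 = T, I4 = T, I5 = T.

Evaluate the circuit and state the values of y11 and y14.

y11 = F  y14 = F

y1 = I0 NAND I5 = T NAND T = F
y2 = I2 AND I3 AND I1 = F AND T AND F = F
y3 = y1 AND I4 = F AND T = F
y4 = y2 NAND I5 = F NAND T = T
y5 = y3 OR I4 = F OR T = T
y10 = y4 OR y2 = T OR F = T
y11 = I1 AND y5 = F AND T = F
y14 = y10 NAND y4 = T NAND T = F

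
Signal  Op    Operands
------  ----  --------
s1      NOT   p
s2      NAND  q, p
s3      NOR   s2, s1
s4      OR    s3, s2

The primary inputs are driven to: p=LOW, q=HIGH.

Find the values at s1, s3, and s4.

s1 = NOT p = NOT LOW = HIGH
s2 = q NAND p = HIGH NAND LOW = HIGH
s3 = s2 NOR s1 = HIGH NOR HIGH = LOW
s4 = s3 OR s2 = LOW OR HIGH = HIGH

s1 = HIGH, s3 = LOW, s4 = HIGH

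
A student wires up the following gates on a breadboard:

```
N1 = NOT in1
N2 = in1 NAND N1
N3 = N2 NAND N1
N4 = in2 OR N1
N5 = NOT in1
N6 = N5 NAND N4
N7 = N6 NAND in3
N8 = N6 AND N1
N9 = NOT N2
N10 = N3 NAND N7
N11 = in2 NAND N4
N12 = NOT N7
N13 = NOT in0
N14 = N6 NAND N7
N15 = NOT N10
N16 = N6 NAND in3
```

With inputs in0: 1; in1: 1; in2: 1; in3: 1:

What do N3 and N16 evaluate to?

N1 = NOT in1 = NOT 1 = 0
N2 = in1 NAND N1 = 1 NAND 0 = 1
N3 = N2 NAND N1 = 1 NAND 0 = 1
N4 = in2 OR N1 = 1 OR 0 = 1
N5 = NOT in1 = NOT 1 = 0
N6 = N5 NAND N4 = 0 NAND 1 = 1
N16 = N6 NAND in3 = 1 NAND 1 = 0

N3 = 1, N16 = 0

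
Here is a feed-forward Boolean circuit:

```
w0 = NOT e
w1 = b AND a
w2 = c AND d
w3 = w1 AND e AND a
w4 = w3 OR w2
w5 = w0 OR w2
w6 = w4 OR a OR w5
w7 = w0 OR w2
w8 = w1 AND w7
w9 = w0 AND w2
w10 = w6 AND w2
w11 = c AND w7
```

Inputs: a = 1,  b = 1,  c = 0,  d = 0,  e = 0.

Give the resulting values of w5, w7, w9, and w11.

w5 = 1  w7 = 1  w9 = 0  w11 = 0

w0 = NOT e = NOT 0 = 1
w2 = c AND d = 0 AND 0 = 0
w5 = w0 OR w2 = 1 OR 0 = 1
w7 = w0 OR w2 = 1 OR 0 = 1
w9 = w0 AND w2 = 1 AND 0 = 0
w11 = c AND w7 = 0 AND 1 = 0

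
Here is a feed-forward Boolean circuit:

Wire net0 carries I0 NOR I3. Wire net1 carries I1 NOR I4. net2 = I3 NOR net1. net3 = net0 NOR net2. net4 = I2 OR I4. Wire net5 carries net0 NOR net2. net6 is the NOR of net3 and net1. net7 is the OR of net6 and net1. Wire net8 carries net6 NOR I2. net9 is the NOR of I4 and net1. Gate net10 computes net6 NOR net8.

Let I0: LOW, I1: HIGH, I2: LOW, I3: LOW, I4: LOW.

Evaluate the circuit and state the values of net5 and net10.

net5 = LOW, net10 = LOW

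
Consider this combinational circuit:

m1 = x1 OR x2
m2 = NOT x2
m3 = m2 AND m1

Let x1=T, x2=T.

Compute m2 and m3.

m2 = F  m3 = F

m1 = x1 OR x2 = T OR T = T
m2 = NOT x2 = NOT T = F
m3 = m2 AND m1 = F AND T = F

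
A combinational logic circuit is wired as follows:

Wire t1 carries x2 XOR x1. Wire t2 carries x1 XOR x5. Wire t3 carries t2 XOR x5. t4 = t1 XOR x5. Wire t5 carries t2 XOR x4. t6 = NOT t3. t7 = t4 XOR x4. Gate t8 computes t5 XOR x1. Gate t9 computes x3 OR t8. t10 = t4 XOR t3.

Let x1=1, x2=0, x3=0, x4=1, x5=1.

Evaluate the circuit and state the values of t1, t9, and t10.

t1 = 1  t9 = 0  t10 = 1

t1 = x2 XOR x1 = 0 XOR 1 = 1
t2 = x1 XOR x5 = 1 XOR 1 = 0
t3 = t2 XOR x5 = 0 XOR 1 = 1
t4 = t1 XOR x5 = 1 XOR 1 = 0
t5 = t2 XOR x4 = 0 XOR 1 = 1
t8 = t5 XOR x1 = 1 XOR 1 = 0
t9 = x3 OR t8 = 0 OR 0 = 0
t10 = t4 XOR t3 = 0 XOR 1 = 1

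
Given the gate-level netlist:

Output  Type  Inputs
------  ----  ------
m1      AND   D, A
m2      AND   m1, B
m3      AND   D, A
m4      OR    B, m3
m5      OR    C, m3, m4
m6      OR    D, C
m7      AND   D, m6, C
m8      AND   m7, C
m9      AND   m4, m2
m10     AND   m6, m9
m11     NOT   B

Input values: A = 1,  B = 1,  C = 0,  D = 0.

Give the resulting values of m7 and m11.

m7 = 0; m11 = 0

m6 = D OR C = 0 OR 0 = 0
m7 = D AND m6 AND C = 0 AND 0 AND 0 = 0
m11 = NOT B = NOT 1 = 0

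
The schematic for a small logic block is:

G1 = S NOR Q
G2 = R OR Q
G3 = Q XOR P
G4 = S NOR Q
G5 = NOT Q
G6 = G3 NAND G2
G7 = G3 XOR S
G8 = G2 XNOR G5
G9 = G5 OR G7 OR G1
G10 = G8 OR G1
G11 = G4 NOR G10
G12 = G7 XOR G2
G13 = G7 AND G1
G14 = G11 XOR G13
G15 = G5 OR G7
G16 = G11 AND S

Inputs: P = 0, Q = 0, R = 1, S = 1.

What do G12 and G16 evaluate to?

G1 = S NOR Q = 1 NOR 0 = 0
G2 = R OR Q = 1 OR 0 = 1
G3 = Q XOR P = 0 XOR 0 = 0
G4 = S NOR Q = 1 NOR 0 = 0
G5 = NOT Q = NOT 0 = 1
G7 = G3 XOR S = 0 XOR 1 = 1
G8 = G2 XNOR G5 = 1 XNOR 1 = 1
G10 = G8 OR G1 = 1 OR 0 = 1
G11 = G4 NOR G10 = 0 NOR 1 = 0
G12 = G7 XOR G2 = 1 XOR 1 = 0
G16 = G11 AND S = 0 AND 1 = 0

G12 = 0  G16 = 0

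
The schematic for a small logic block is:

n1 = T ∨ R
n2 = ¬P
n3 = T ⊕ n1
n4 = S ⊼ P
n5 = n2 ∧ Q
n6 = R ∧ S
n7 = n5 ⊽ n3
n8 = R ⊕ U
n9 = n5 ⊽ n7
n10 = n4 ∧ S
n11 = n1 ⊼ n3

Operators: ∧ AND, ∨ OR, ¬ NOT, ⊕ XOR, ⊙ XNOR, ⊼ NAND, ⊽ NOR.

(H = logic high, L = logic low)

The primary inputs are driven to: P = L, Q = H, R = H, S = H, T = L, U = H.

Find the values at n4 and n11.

n4 = H, n11 = L

n1 = T OR R = L OR H = H
n3 = T XOR n1 = L XOR H = H
n4 = S NAND P = H NAND L = H
n11 = n1 NAND n3 = H NAND H = L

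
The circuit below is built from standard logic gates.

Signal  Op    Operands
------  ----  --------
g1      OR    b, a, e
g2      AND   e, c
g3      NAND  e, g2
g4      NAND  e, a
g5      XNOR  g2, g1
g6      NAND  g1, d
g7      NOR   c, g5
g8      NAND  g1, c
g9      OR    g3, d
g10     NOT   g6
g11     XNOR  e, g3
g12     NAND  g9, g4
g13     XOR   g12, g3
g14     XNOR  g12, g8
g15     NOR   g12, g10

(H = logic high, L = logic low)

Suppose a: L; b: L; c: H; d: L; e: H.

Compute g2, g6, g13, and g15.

g1 = b OR a OR e = L OR L OR H = H
g2 = e AND c = H AND H = H
g3 = e NAND g2 = H NAND H = L
g4 = e NAND a = H NAND L = H
g6 = g1 NAND d = H NAND L = H
g9 = g3 OR d = L OR L = L
g10 = NOT g6 = NOT H = L
g12 = g9 NAND g4 = L NAND H = H
g13 = g12 XOR g3 = H XOR L = H
g15 = g12 NOR g10 = H NOR L = L

g2 = H  g6 = H  g13 = H  g15 = L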